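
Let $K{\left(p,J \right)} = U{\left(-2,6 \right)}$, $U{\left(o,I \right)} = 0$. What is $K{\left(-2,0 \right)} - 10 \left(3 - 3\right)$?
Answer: $0$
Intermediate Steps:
$K{\left(p,J \right)} = 0$
$K{\left(-2,0 \right)} - 10 \left(3 - 3\right) = 0 - 10 \left(3 - 3\right) = 0 - 10 \cdot 0 = 0 - 0 = 0 + 0 = 0$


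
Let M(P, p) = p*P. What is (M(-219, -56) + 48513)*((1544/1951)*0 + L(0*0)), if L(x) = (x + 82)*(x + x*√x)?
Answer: 0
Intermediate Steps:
M(P, p) = P*p
L(x) = (82 + x)*(x + x^(3/2))
(M(-219, -56) + 48513)*((1544/1951)*0 + L(0*0)) = (-219*(-56) + 48513)*((1544/1951)*0 + ((0*0)² + (0*0)^(5/2) + 82*(0*0) + 82*(0*0)^(3/2))) = (12264 + 48513)*((1544*(1/1951))*0 + (0² + 0^(5/2) + 82*0 + 82*0^(3/2))) = 60777*((1544/1951)*0 + (0 + 0 + 0 + 82*0)) = 60777*(0 + (0 + 0 + 0 + 0)) = 60777*(0 + 0) = 60777*0 = 0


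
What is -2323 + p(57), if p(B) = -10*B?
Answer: -2893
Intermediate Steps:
-2323 + p(57) = -2323 - 10*57 = -2323 - 570 = -2893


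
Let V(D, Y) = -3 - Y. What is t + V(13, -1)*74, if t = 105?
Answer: -43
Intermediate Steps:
t + V(13, -1)*74 = 105 + (-3 - 1*(-1))*74 = 105 + (-3 + 1)*74 = 105 - 2*74 = 105 - 148 = -43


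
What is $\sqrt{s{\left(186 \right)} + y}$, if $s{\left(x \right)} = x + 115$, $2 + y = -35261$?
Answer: $i \sqrt{34962} \approx 186.98 i$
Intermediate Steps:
$y = -35263$ ($y = -2 - 35261 = -35263$)
$s{\left(x \right)} = 115 + x$
$\sqrt{s{\left(186 \right)} + y} = \sqrt{\left(115 + 186\right) - 35263} = \sqrt{301 - 35263} = \sqrt{-34962} = i \sqrt{34962}$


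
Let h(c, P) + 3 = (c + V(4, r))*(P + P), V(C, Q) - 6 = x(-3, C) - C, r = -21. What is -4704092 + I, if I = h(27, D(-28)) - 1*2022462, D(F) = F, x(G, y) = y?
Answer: -6728405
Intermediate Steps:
V(C, Q) = 6 (V(C, Q) = 6 + (C - C) = 6 + 0 = 6)
h(c, P) = -3 + 2*P*(6 + c) (h(c, P) = -3 + (c + 6)*(P + P) = -3 + (6 + c)*(2*P) = -3 + 2*P*(6 + c))
I = -2024313 (I = (-3 + 12*(-28) + 2*(-28)*27) - 1*2022462 = (-3 - 336 - 1512) - 2022462 = -1851 - 2022462 = -2024313)
-4704092 + I = -4704092 - 2024313 = -6728405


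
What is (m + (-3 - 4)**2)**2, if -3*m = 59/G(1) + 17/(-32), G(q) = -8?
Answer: 24571849/9216 ≈ 2666.2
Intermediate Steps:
m = 253/96 (m = -(59/(-8) + 17/(-32))/3 = -(59*(-1/8) + 17*(-1/32))/3 = -(-59/8 - 17/32)/3 = -1/3*(-253/32) = 253/96 ≈ 2.6354)
(m + (-3 - 4)**2)**2 = (253/96 + (-3 - 4)**2)**2 = (253/96 + (-7)**2)**2 = (253/96 + 49)**2 = (4957/96)**2 = 24571849/9216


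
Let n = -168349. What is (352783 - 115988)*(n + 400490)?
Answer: 54969828095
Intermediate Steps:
(352783 - 115988)*(n + 400490) = (352783 - 115988)*(-168349 + 400490) = 236795*232141 = 54969828095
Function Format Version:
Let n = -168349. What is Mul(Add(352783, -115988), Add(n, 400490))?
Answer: 54969828095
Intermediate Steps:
Mul(Add(352783, -115988), Add(n, 400490)) = Mul(Add(352783, -115988), Add(-168349, 400490)) = Mul(236795, 232141) = 54969828095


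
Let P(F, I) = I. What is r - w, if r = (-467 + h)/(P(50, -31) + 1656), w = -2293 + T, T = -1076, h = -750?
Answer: 5473408/1625 ≈ 3368.3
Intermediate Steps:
w = -3369 (w = -2293 - 1076 = -3369)
r = -1217/1625 (r = (-467 - 750)/(-31 + 1656) = -1217/1625 ≈ -0.74892)
r - w = -1217/1625 - 1*(-3369) = -1217/1625 + 3369 = 5473408/1625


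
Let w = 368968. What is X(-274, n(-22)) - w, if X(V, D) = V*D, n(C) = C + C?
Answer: -356912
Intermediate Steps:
n(C) = 2*C
X(V, D) = D*V
X(-274, n(-22)) - w = (2*(-22))*(-274) - 1*368968 = -44*(-274) - 368968 = 12056 - 368968 = -356912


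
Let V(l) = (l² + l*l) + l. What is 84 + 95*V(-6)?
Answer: 6354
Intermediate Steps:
V(l) = l + 2*l² (V(l) = (l² + l²) + l = 2*l² + l = l + 2*l²)
84 + 95*V(-6) = 84 + 95*(-6*(1 + 2*(-6))) = 84 + 95*(-6*(1 - 12)) = 84 + 95*(-6*(-11)) = 84 + 95*66 = 84 + 6270 = 6354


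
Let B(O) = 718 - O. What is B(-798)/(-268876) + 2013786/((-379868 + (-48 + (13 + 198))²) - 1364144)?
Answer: -15112843559/12827200113 ≈ -1.1782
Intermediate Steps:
B(-798)/(-268876) + 2013786/((-379868 + (-48 + (13 + 198))²) - 1364144) = (718 - 1*(-798))/(-268876) + 2013786/((-379868 + (-48 + (13 + 198))²) - 1364144) = (718 + 798)*(-1/268876) + 2013786/((-379868 + (-48 + 211)²) - 1364144) = 1516*(-1/268876) + 2013786/((-379868 + 163²) - 1364144) = -379/67219 + 2013786/((-379868 + 26569) - 1364144) = -379/67219 + 2013786/(-353299 - 1364144) = -379/67219 + 2013786/(-1717443) = -379/67219 + 2013786*(-1/1717443) = -379/67219 - 223754/190827 = -15112843559/12827200113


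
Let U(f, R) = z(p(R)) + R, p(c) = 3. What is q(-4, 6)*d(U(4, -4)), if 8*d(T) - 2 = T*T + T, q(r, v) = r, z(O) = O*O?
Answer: -16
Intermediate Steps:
z(O) = O**2
U(f, R) = 9 + R (U(f, R) = 3**2 + R = 9 + R)
d(T) = 1/4 + T/8 + T**2/8 (d(T) = 1/4 + (T*T + T)/8 = 1/4 + (T**2 + T)/8 = 1/4 + (T + T**2)/8 = 1/4 + (T/8 + T**2/8) = 1/4 + T/8 + T**2/8)
q(-4, 6)*d(U(4, -4)) = -4*(1/4 + (9 - 4)/8 + (9 - 4)**2/8) = -4*(1/4 + (1/8)*5 + (1/8)*5**2) = -4*(1/4 + 5/8 + (1/8)*25) = -4*(1/4 + 5/8 + 25/8) = -4*4 = -16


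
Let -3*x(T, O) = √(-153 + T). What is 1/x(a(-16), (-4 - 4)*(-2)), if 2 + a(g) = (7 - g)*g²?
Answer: -√13/91 ≈ -0.039621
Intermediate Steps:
a(g) = -2 + g²*(7 - g) (a(g) = -2 + (7 - g)*g² = -2 + g²*(7 - g))
x(T, O) = -√(-153 + T)/3
1/x(a(-16), (-4 - 4)*(-2)) = 1/(-√(-153 + (-2 - 1*(-16)³ + 7*(-16)²))/3) = 1/(-√(-153 + (-2 - 1*(-4096) + 7*256))/3) = 1/(-√(-153 + (-2 + 4096 + 1792))/3) = 1/(-√(-153 + 5886)/3) = 1/(-7*√13) = -√13/91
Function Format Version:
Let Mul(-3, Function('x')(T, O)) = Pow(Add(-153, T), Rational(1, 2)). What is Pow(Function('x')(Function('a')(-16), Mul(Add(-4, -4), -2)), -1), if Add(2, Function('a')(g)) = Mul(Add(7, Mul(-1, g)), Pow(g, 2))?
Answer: Mul(Rational(-1, 91), Pow(13, Rational(1, 2))) ≈ -0.039621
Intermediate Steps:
Function('a')(g) = Add(-2, Mul(Pow(g, 2), Add(7, Mul(-1, g)))) (Function('a')(g) = Add(-2, Mul(Add(7, Mul(-1, g)), Pow(g, 2))) = Add(-2, Mul(Pow(g, 2), Add(7, Mul(-1, g)))))
Function('x')(T, O) = Mul(Rational(-1, 3), Pow(Add(-153, T), Rational(1, 2)))
Pow(Function('x')(Function('a')(-16), Mul(Add(-4, -4), -2)), -1) = Pow(Mul(Rational(-1, 3), Pow(Add(-153, Add(-2, Mul(-1, Pow(-16, 3)), Mul(7, Pow(-16, 2)))), Rational(1, 2))), -1) = Pow(Mul(Rational(-1, 3), Pow(Add(-153, Add(-2, Mul(-1, -4096), Mul(7, 256))), Rational(1, 2))), -1) = Pow(Mul(Rational(-1, 3), Pow(Add(-153, Add(-2, 4096, 1792)), Rational(1, 2))), -1) = Pow(Mul(Rational(-1, 3), Pow(Add(-153, 5886), Rational(1, 2))), -1) = Pow(Mul(Rational(-1, 3), Pow(5733, Rational(1, 2))), -1) = Pow(Mul(Rational(-1, 3), Mul(21, Pow(13, Rational(1, 2)))), -1) = Pow(Mul(-7, Pow(13, Rational(1, 2))), -1) = Mul(Rational(-1, 91), Pow(13, Rational(1, 2)))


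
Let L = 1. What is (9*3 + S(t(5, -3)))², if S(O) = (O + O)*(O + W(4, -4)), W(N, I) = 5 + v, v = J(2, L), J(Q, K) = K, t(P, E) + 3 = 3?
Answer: 729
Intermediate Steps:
t(P, E) = 0 (t(P, E) = -3 + 3 = 0)
v = 1
W(N, I) = 6 (W(N, I) = 5 + 1 = 6)
S(O) = 2*O*(6 + O) (S(O) = (O + O)*(O + 6) = (2*O)*(6 + O) = 2*O*(6 + O))
(9*3 + S(t(5, -3)))² = (9*3 + 2*0*(6 + 0))² = (27 + 2*0*6)² = (27 + 0)² = 27² = 729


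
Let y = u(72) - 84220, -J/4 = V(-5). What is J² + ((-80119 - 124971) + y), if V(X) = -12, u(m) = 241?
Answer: -286765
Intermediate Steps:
J = 48 (J = -4*(-12) = 48)
y = -83979 (y = 241 - 84220 = -83979)
J² + ((-80119 - 124971) + y) = 48² + ((-80119 - 124971) - 83979) = 2304 + (-205090 - 83979) = 2304 - 289069 = -286765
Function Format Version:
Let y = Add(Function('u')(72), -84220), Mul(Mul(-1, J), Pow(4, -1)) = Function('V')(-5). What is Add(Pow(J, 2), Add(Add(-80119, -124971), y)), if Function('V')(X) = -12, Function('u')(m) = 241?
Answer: -286765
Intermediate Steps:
J = 48 (J = Mul(-4, -12) = 48)
y = -83979 (y = Add(241, -84220) = -83979)
Add(Pow(J, 2), Add(Add(-80119, -124971), y)) = Add(Pow(48, 2), Add(Add(-80119, -124971), -83979)) = Add(2304, Add(-205090, -83979)) = Add(2304, -289069) = -286765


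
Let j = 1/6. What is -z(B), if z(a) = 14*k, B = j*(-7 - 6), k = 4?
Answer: -56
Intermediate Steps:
j = ⅙ ≈ 0.16667
B = -13/6 (B = (-7 - 6)/6 = (⅙)*(-13) = -13/6 ≈ -2.1667)
z(a) = 56 (z(a) = 14*4 = 56)
-z(B) = -1*56 = -56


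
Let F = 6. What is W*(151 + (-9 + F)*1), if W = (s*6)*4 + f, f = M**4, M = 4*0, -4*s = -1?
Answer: 888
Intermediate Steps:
s = 1/4 (s = -1/4*(-1) = 1/4 ≈ 0.25000)
M = 0
f = 0 (f = 0**4 = 0)
W = 6 (W = ((1/4)*6)*4 + 0 = (3/2)*4 + 0 = 6 + 0 = 6)
W*(151 + (-9 + F)*1) = 6*(151 + (-9 + 6)*1) = 6*(151 - 3*1) = 6*(151 - 3) = 6*148 = 888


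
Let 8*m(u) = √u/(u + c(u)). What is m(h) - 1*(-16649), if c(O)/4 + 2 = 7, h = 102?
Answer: 16649 + √102/976 ≈ 16649.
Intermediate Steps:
c(O) = 20 (c(O) = -8 + 4*7 = -8 + 28 = 20)
m(u) = √u/(8*(20 + u)) (m(u) = (√u/(u + 20))/8 = (√u/(20 + u))/8 = √u/(8*(20 + u)))
m(h) - 1*(-16649) = √102/(8*(20 + 102)) - 1*(-16649) = (⅛)*√102/122 + 16649 = (⅛)*√102*(1/122) + 16649 = √102/976 + 16649 = 16649 + √102/976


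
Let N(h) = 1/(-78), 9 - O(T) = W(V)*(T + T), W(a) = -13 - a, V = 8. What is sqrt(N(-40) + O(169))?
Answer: sqrt(43238910)/78 ≈ 84.303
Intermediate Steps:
O(T) = 9 + 42*T (O(T) = 9 - (-13 - 1*8)*(T + T) = 9 - (-13 - 8)*2*T = 9 - (-21)*2*T = 9 - (-42)*T = 9 + 42*T)
N(h) = -1/78
sqrt(N(-40) + O(169)) = sqrt(-1/78 + (9 + 42*169)) = sqrt(-1/78 + (9 + 7098)) = sqrt(-1/78 + 7107) = sqrt(554345/78) = sqrt(43238910)/78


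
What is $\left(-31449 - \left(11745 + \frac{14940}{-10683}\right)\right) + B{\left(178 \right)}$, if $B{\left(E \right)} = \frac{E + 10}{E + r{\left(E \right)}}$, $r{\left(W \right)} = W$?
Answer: $- \frac{4562940213}{105643} \approx -43192.0$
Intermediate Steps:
$B{\left(E \right)} = \frac{10 + E}{2 E}$ ($B{\left(E \right)} = \frac{E + 10}{E + E} = \frac{10 + E}{2 E}$)
$\left(-31449 - \left(11745 + \frac{14940}{-10683}\right)\right) + B{\left(178 \right)} = \left(-31449 - \left(11745 + \frac{14940}{-10683}\right)\right) + \frac{10 + 178}{2 \cdot 178} = \left(-31449 - \frac{13939655}{1187}\right) + \frac{1}{2} \cdot \frac{1}{178} \cdot 188 = \left(-31449 + \left(\frac{1660}{1187} - 11745\right)\right) + \frac{47}{89} = \left(-31449 - \frac{13939655}{1187}\right) + \frac{47}{89} = - \frac{51269618}{1187} + \frac{47}{89} = - \frac{4562940213}{105643}$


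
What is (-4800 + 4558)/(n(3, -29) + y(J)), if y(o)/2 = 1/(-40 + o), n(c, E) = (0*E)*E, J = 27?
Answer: 1573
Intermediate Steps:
n(c, E) = 0 (n(c, E) = 0*E = 0)
y(o) = 2/(-40 + o)
(-4800 + 4558)/(n(3, -29) + y(J)) = (-4800 + 4558)/(0 + 2/(-40 + 27)) = -242/(0 + 2/(-13)) = -242/(0 + 2*(-1/13)) = -242/(0 - 2/13) = -242/(-2/13) = -242*(-13/2) = 1573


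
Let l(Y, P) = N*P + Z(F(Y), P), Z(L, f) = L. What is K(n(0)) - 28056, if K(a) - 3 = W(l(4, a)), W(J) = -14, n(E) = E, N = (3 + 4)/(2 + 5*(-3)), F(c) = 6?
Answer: -28067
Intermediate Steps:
N = -7/13 (N = 7/(2 - 15) = 7/(-13) = 7*(-1/13) = -7/13 ≈ -0.53846)
l(Y, P) = 6 - 7*P/13 (l(Y, P) = -7*P/13 + 6 = 6 - 7*P/13)
K(a) = -11 (K(a) = 3 - 14 = -11)
K(n(0)) - 28056 = -11 - 28056 = -28067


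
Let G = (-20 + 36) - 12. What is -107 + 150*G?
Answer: 493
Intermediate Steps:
G = 4 (G = 16 - 12 = 4)
-107 + 150*G = -107 + 150*4 = -107 + 600 = 493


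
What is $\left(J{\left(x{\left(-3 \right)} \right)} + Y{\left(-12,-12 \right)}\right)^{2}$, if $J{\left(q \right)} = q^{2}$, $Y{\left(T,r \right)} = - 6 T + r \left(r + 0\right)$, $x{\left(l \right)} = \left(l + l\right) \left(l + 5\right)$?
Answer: $129600$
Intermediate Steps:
$x{\left(l \right)} = 2 l \left(5 + l\right)$
$Y{\left(T,r \right)} = r^{2} - 6 T$ ($Y{\left(T,r \right)} = - 6 T + r r = - 6 T + r^{2} = r^{2} - 6 T$)
$\left(J{\left(x{\left(-3 \right)} \right)} + Y{\left(-12,-12 \right)}\right)^{2} = \left(\left(2 \left(-3\right) \left(5 - 3\right)\right)^{2} - \left(-72 - \left(-12\right)^{2}\right)\right)^{2} = \left(\left(2 \left(-3\right) 2\right)^{2} + \left(144 + 72\right)\right)^{2} = \left(\left(-12\right)^{2} + 216\right)^{2} = \left(144 + 216\right)^{2} = 360^{2} = 129600$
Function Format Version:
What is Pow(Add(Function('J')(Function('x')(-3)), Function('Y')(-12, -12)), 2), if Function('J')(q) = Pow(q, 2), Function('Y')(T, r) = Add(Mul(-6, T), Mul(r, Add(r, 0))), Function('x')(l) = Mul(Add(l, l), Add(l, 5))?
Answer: 129600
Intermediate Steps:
Function('x')(l) = Mul(2, l, Add(5, l)) (Function('x')(l) = Mul(Mul(2, l), Add(5, l)) = Mul(2, l, Add(5, l)))
Function('Y')(T, r) = Add(Pow(r, 2), Mul(-6, T)) (Function('Y')(T, r) = Add(Mul(-6, T), Mul(r, r)) = Add(Mul(-6, T), Pow(r, 2)) = Add(Pow(r, 2), Mul(-6, T)))
Pow(Add(Function('J')(Function('x')(-3)), Function('Y')(-12, -12)), 2) = Pow(Add(Pow(Mul(2, -3, Add(5, -3)), 2), Add(Pow(-12, 2), Mul(-6, -12))), 2) = Pow(Add(Pow(Mul(2, -3, 2), 2), Add(144, 72)), 2) = Pow(Add(Pow(-12, 2), 216), 2) = Pow(Add(144, 216), 2) = Pow(360, 2) = 129600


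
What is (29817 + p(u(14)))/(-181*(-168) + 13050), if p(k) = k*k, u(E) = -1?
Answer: 14909/21729 ≈ 0.68613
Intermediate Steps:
p(k) = k**2
(29817 + p(u(14)))/(-181*(-168) + 13050) = (29817 + (-1)**2)/(-181*(-168) + 13050) = (29817 + 1)/(30408 + 13050) = 29818/43458 = 29818*(1/43458) = 14909/21729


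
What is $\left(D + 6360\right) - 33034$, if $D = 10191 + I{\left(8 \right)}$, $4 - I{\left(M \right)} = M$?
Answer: $-16487$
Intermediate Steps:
$I{\left(M \right)} = 4 - M$
$D = 10187$ ($D = 10191 + \left(4 - 8\right) = 10191 - 4 = 10187$)
$\left(D + 6360\right) - 33034 = \left(10187 + 6360\right) - 33034 = 16547 - 33034 = -16487$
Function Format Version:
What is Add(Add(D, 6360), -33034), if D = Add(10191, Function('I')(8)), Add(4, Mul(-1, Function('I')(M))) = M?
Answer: -16487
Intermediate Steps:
Function('I')(M) = Add(4, Mul(-1, M))
D = 10187 (D = Add(10191, Add(4, Mul(-1, 8))) = Add(10191, Add(4, -8)) = Add(10191, -4) = 10187)
Add(Add(D, 6360), -33034) = Add(Add(10187, 6360), -33034) = Add(16547, -33034) = -16487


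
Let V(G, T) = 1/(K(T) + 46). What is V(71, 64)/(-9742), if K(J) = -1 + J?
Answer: -1/1061878 ≈ -9.4173e-7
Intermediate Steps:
V(G, T) = 1/(45 + T) (V(G, T) = 1/((-1 + T) + 46) = 1/(45 + T))
V(71, 64)/(-9742) = 1/((45 + 64)*(-9742)) = -1/9742/109 = (1/109)*(-1/9742) = -1/1061878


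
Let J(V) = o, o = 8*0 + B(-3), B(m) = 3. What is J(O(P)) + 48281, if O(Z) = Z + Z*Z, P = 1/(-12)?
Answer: 48284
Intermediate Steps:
P = -1/12 ≈ -0.083333
O(Z) = Z + Z²
o = 3 (o = 8*0 + 3 = 0 + 3 = 3)
J(V) = 3
J(O(P)) + 48281 = 3 + 48281 = 48284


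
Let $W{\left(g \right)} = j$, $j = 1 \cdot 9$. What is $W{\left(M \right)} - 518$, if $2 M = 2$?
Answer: $-509$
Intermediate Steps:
$M = 1$ ($M = \frac{1}{2} \cdot 2 = 1$)
$j = 9$
$W{\left(g \right)} = 9$
$W{\left(M \right)} - 518 = 9 - 518 = -509$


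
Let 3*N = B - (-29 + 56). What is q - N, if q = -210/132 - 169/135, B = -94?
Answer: 111347/2970 ≈ 37.491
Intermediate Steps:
q = -8443/2970 (q = -210*1/132 - 169*1/135 = -35/22 - 169/135 = -8443/2970 ≈ -2.8428)
N = -121/3 (N = (-94 - (-29 + 56))/3 = (-94 - 1*27)/3 = (-94 - 27)/3 = (1/3)*(-121) = -121/3 ≈ -40.333)
q - N = -8443/2970 - 1*(-121/3) = -8443/2970 + 121/3 = 111347/2970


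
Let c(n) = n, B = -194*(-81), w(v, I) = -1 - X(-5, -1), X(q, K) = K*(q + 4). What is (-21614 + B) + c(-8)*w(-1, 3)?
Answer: -5884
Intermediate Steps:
X(q, K) = K*(4 + q)
w(v, I) = -2 (w(v, I) = -1 - (-1)*(4 - 5) = -1 - (-1)*(-1) = -1 - 1*1 = -1 - 1 = -2)
B = 15714
(-21614 + B) + c(-8)*w(-1, 3) = (-21614 + 15714) - 8*(-2) = -5900 + 16 = -5884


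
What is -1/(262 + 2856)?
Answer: -1/3118 ≈ -0.00032072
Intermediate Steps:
-1/(262 + 2856) = -1/3118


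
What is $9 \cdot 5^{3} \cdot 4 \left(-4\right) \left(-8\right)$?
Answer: $144000$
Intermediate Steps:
$9 \cdot 5^{3} \cdot 4 \left(-4\right) \left(-8\right) = 9 \cdot 125 \cdot 4 \left(-4\right) \left(-8\right) = 9 \cdot 500 \left(-4\right) \left(-8\right) = 9 \left(-2000\right) \left(-8\right) = \left(-18000\right) \left(-8\right) = 144000$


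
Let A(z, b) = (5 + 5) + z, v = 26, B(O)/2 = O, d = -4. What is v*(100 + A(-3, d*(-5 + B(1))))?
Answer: 2782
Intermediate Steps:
B(O) = 2*O
A(z, b) = 10 + z
v*(100 + A(-3, d*(-5 + B(1)))) = 26*(100 + (10 - 3)) = 26*(100 + 7) = 26*107 = 2782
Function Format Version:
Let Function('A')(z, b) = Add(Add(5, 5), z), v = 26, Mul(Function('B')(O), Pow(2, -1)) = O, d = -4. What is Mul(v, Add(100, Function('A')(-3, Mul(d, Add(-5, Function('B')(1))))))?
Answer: 2782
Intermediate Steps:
Function('B')(O) = Mul(2, O)
Function('A')(z, b) = Add(10, z)
Mul(v, Add(100, Function('A')(-3, Mul(d, Add(-5, Function('B')(1)))))) = Mul(26, Add(100, Add(10, -3))) = Mul(26, Add(100, 7)) = Mul(26, 107) = 2782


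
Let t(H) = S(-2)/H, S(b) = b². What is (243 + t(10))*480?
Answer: 116832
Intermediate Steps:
t(H) = 4/H (t(H) = (-2)²/H = 4/H)
(243 + t(10))*480 = (243 + 4/10)*480 = (243 + 4*(⅒))*480 = (243 + ⅖)*480 = (1217/5)*480 = 116832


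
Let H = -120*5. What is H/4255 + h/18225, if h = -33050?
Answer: -1212502/620379 ≈ -1.9545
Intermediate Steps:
H = -600
H/4255 + h/18225 = -600/4255 - 33050/18225 = -600*1/4255 - 33050*1/18225 = -120/851 - 1322/729 = -1212502/620379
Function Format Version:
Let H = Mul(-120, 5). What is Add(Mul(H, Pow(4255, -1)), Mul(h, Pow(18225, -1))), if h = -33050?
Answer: Rational(-1212502, 620379) ≈ -1.9545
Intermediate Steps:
H = -600
Add(Mul(H, Pow(4255, -1)), Mul(h, Pow(18225, -1))) = Add(Mul(-600, Pow(4255, -1)), Mul(-33050, Pow(18225, -1))) = Add(Mul(-600, Rational(1, 4255)), Mul(-33050, Rational(1, 18225))) = Add(Rational(-120, 851), Rational(-1322, 729)) = Rational(-1212502, 620379)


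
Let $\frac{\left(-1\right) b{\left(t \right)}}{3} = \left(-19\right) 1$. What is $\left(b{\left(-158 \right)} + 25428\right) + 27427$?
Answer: $52912$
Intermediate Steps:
$b{\left(t \right)} = 57$ ($b{\left(t \right)} = - 3 \left(\left(-19\right) 1\right) = \left(-3\right) \left(-19\right) = 57$)
$\left(b{\left(-158 \right)} + 25428\right) + 27427 = \left(57 + 25428\right) + 27427 = 25485 + 27427 = 52912$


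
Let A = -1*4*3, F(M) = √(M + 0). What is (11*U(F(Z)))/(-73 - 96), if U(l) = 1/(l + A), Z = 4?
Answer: 11/1690 ≈ 0.0065089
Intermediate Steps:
F(M) = √M
A = -12 (A = -4*3 = -12)
U(l) = 1/(-12 + l) (U(l) = 1/(l - 12) = 1/(-12 + l))
(11*U(F(Z)))/(-73 - 96) = (11/(-12 + √4))/(-73 - 96) = (11/(-12 + 2))/(-169) = (11/(-10))*(-1/169) = (11*(-⅒))*(-1/169) = -11/10*(-1/169) = 11/1690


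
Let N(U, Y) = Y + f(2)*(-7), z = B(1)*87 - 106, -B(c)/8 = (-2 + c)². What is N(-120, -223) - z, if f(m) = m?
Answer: 565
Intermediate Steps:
B(c) = -8*(-2 + c)²
z = -802 (z = -8*(-2 + 1)²*87 - 106 = -8*(-1)²*87 - 106 = -8*1*87 - 106 = -8*87 - 106 = -696 - 106 = -802)
N(U, Y) = -14 + Y (N(U, Y) = Y + 2*(-7) = Y - 14 = -14 + Y)
N(-120, -223) - z = (-14 - 223) - 1*(-802) = -237 + 802 = 565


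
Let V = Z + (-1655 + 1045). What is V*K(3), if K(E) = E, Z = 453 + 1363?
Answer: 3618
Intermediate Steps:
Z = 1816
V = 1206 (V = 1816 + (-1655 + 1045) = 1816 - 610 = 1206)
V*K(3) = 1206*3 = 3618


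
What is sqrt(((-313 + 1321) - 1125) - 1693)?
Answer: I*sqrt(1810) ≈ 42.544*I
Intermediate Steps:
sqrt(((-313 + 1321) - 1125) - 1693) = sqrt((1008 - 1125) - 1693) = sqrt(-117 - 1693) = sqrt(-1810) = I*sqrt(1810)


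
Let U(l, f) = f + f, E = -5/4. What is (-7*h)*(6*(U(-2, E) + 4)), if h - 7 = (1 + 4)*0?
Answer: -441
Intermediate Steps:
h = 7 (h = 7 + (1 + 4)*0 = 7 + 5*0 = 7 + 0 = 7)
E = -5/4 (E = -5*1/4 = -5/4 ≈ -1.2500)
U(l, f) = 2*f
(-7*h)*(6*(U(-2, E) + 4)) = (-7*7)*(6*(2*(-5/4) + 4)) = -294*(-5/2 + 4) = -294*3/2 = -49*9 = -441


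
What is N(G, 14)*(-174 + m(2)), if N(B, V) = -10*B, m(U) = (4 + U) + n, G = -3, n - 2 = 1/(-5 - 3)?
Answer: -19935/4 ≈ -4983.8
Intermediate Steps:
n = 15/8 (n = 2 + 1/(-5 - 3) = 2 + 1/(-8) = 2 - ⅛ = 15/8 ≈ 1.8750)
m(U) = 47/8 + U (m(U) = (4 + U) + 15/8 = 47/8 + U)
N(G, 14)*(-174 + m(2)) = (-10*(-3))*(-174 + (47/8 + 2)) = 30*(-174 + 63/8) = 30*(-1329/8) = -19935/4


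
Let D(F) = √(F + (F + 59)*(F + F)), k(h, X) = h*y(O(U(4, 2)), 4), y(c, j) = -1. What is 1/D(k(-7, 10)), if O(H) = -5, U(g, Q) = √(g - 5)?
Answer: √19/133 ≈ 0.032774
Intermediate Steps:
U(g, Q) = √(-5 + g)
k(h, X) = -h (k(h, X) = h*(-1) = -h)
D(F) = √(F + 2*F*(59 + F)) (D(F) = √(F + (59 + F)*(2*F)) = √(F + 2*F*(59 + F)))
1/D(k(-7, 10)) = 1/(√((-1*(-7))*(119 + 2*(-1*(-7))))) = 1/(√(7*(119 + 2*7))) = 1/(√(7*(119 + 14))) = 1/(√(7*133)) = 1/(√931) = 1/(7*√19) = √19/133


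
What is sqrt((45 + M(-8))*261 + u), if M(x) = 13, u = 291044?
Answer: sqrt(306182) ≈ 553.34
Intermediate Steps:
sqrt((45 + M(-8))*261 + u) = sqrt((45 + 13)*261 + 291044) = sqrt(58*261 + 291044) = sqrt(15138 + 291044) = sqrt(306182)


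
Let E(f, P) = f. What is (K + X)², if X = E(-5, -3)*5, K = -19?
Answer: 1936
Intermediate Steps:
X = -25 (X = -5*5 = -25)
(K + X)² = (-19 - 25)² = (-44)² = 1936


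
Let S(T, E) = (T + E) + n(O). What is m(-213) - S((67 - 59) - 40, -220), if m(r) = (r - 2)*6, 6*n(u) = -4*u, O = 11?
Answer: -3092/3 ≈ -1030.7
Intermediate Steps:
n(u) = -2*u/3 (n(u) = (-4*u)/6 = -2*u/3)
m(r) = -12 + 6*r (m(r) = (-2 + r)*6 = -12 + 6*r)
S(T, E) = -22/3 + E + T (S(T, E) = (T + E) - 2/3*11 = (E + T) - 22/3 = -22/3 + E + T)
m(-213) - S((67 - 59) - 40, -220) = (-12 + 6*(-213)) - (-22/3 - 220 + ((67 - 59) - 40)) = (-12 - 1278) - (-22/3 - 220 + (8 - 40)) = -1290 - (-22/3 - 220 - 32) = -1290 - 1*(-778/3) = -1290 + 778/3 = -3092/3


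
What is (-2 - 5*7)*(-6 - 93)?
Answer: 3663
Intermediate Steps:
(-2 - 5*7)*(-6 - 93) = (-2 - 35)*(-99) = -37*(-99) = 3663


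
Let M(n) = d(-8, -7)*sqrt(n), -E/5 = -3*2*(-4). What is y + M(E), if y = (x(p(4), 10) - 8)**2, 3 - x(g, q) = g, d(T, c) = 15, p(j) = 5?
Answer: 100 + 30*I*sqrt(30) ≈ 100.0 + 164.32*I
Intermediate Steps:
x(g, q) = 3 - g
y = 100 (y = ((3 - 1*5) - 8)**2 = ((3 - 5) - 8)**2 = (-2 - 8)**2 = (-10)**2 = 100)
E = -120 (E = -5*(-3*2)*(-4) = -(-30)*(-4) = -5*24 = -120)
M(n) = 15*sqrt(n)
y + M(E) = 100 + 15*sqrt(-120) = 100 + 15*(2*I*sqrt(30)) = 100 + 30*I*sqrt(30)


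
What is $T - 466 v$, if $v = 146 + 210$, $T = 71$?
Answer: $-165825$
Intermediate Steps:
$v = 356$
$T - 466 v = 71 - 165896 = -165825$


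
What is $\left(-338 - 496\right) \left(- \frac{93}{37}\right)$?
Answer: $\frac{77562}{37} \approx 2096.3$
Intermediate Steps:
$\left(-338 - 496\right) \left(- \frac{93}{37}\right) = - 834 \left(\left(-93\right) \frac{1}{37}\right) = \left(-834\right) \left(- \frac{93}{37}\right) = \frac{77562}{37}$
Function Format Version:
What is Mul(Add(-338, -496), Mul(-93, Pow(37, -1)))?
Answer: Rational(77562, 37) ≈ 2096.3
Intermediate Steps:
Mul(Add(-338, -496), Mul(-93, Pow(37, -1))) = Mul(-834, Mul(-93, Rational(1, 37))) = Mul(-834, Rational(-93, 37)) = Rational(77562, 37)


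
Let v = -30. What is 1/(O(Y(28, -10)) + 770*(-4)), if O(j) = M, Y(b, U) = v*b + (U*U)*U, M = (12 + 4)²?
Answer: -1/2824 ≈ -0.00035411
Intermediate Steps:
M = 256 (M = 16² = 256)
Y(b, U) = U³ - 30*b (Y(b, U) = -30*b + (U*U)*U = -30*b + U²*U = -30*b + U³ = U³ - 30*b)
O(j) = 256
1/(O(Y(28, -10)) + 770*(-4)) = 1/(256 + 770*(-4)) = 1/(256 - 3080) = 1/(-2824) = -1/2824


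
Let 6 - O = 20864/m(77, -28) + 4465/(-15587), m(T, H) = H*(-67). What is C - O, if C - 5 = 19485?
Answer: 142513151359/7310303 ≈ 19495.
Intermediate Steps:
C = 19490 (C = 5 + 19485 = 19490)
m(T, H) = -67*H
O = -35345889/7310303 (O = 6 - (20864/((-67*(-28))) + 4465/(-15587)) = 6 - (20864/1876 + 4465*(-1/15587)) = 6 - (20864*(1/1876) - 4465/15587) = 6 - (5216/469 - 4465/15587) = 6 - 1*79207707/7310303 = 6 - 79207707/7310303 = -35345889/7310303 ≈ -4.8351)
C - O = 19490 - 1*(-35345889/7310303) = 19490 + 35345889/7310303 = 142513151359/7310303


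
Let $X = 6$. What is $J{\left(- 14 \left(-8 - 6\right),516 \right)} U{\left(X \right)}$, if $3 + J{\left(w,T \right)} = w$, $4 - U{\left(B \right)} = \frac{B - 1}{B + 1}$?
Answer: $\frac{4439}{7} \approx 634.14$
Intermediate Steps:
$U{\left(B \right)} = 4 - \frac{-1 + B}{1 + B}$ ($U{\left(B \right)} = 4 - \frac{B - 1}{B + 1} = 4 - \frac{-1 + B}{1 + B}$)
$J{\left(w,T \right)} = -3 + w$
$J{\left(- 14 \left(-8 - 6\right),516 \right)} U{\left(X \right)} = \left(-3 - 14 \left(-8 - 6\right)\right) \frac{5 + 3 \cdot 6}{1 + 6} = \left(-3 - -196\right) \frac{5 + 18}{7} = \left(-3 + 196\right) \frac{1}{7} \cdot 23 = 193 \cdot \frac{23}{7} = \frac{4439}{7}$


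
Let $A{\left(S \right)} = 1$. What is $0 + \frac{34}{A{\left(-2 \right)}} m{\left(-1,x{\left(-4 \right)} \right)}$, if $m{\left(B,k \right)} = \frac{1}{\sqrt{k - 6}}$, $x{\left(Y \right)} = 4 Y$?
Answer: $- \frac{17 i \sqrt{22}}{11} \approx - 7.2488 i$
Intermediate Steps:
$m{\left(B,k \right)} = \frac{1}{\sqrt{-6 + k}}$
$0 + \frac{34}{A{\left(-2 \right)}} m{\left(-1,x{\left(-4 \right)} \right)} = 0 + \frac{34 \cdot 1^{-1}}{\sqrt{-6 + 4 \left(-4\right)}} = 0 + \frac{34 \cdot 1}{\sqrt{-6 - 16}} = 0 + \frac{34}{i \sqrt{22}} = 0 + 34 \left(- \frac{i \sqrt{22}}{22}\right) = 0 - \frac{17 i \sqrt{22}}{11} = - \frac{17 i \sqrt{22}}{11}$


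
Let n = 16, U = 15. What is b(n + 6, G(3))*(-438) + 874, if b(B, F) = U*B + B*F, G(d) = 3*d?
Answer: -230390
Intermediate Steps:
b(B, F) = 15*B + B*F
b(n + 6, G(3))*(-438) + 874 = ((16 + 6)*(15 + 3*3))*(-438) + 874 = (22*(15 + 9))*(-438) + 874 = (22*24)*(-438) + 874 = 528*(-438) + 874 = -231264 + 874 = -230390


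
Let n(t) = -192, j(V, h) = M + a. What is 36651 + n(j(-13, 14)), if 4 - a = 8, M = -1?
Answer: 36459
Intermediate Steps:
a = -4 (a = 4 - 1*8 = 4 - 8 = -4)
j(V, h) = -5 (j(V, h) = -1 - 4 = -5)
36651 + n(j(-13, 14)) = 36651 - 192 = 36459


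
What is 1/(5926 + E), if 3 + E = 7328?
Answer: 1/13251 ≈ 7.5466e-5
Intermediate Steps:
E = 7325 (E = -3 + 7328 = 7325)
1/(5926 + E) = 1/(5926 + 7325) = 1/13251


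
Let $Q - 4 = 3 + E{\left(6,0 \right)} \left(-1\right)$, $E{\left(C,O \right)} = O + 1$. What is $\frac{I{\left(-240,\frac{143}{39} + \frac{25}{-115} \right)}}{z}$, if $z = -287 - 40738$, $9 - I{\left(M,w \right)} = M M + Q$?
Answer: $\frac{19199}{13675} \approx 1.4039$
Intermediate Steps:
$E{\left(C,O \right)} = 1 + O$
$Q = 6$ ($Q = 4 + \left(3 + \left(1 + 0\right) \left(-1\right)\right) = 4 + \left(3 + 1 \left(-1\right)\right) = 4 + \left(3 - 1\right) = 4 + 2 = 6$)
$I{\left(M,w \right)} = 3 - M^{2}$ ($I{\left(M,w \right)} = 9 - \left(M M + 6\right) = 9 - \left(M^{2} + 6\right) = 9 - \left(6 + M^{2}\right) = 3 - M^{2}$)
$z = -41025$ ($z = -287 - 40738 = -41025$)
$\frac{I{\left(-240,\frac{143}{39} + \frac{25}{-115} \right)}}{z} = \frac{3 - \left(-240\right)^{2}}{-41025} = \left(3 - 57600\right) \left(- \frac{1}{41025}\right) = \left(-57597\right) \left(- \frac{1}{41025}\right) = \frac{19199}{13675}$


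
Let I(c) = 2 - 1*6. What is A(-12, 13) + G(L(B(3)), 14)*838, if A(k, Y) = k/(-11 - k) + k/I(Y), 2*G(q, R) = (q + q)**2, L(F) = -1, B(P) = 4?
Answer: 1667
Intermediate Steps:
I(c) = -4 (I(c) = 2 - 6 = -4)
G(q, R) = 2*q**2 (G(q, R) = (q + q)**2/2 = (2*q)**2/2 = (4*q**2)/2 = 2*q**2)
A(k, Y) = -k/4 + k/(-11 - k) (A(k, Y) = k/(-11 - k) + k/(-4) = k/(-11 - k) + k*(-1/4) = k/(-11 - k) - k/4 = -k/4 + k/(-11 - k))
A(-12, 13) + G(L(B(3)), 14)*838 = -1*(-12)*(15 - 12)/(44 + 4*(-12)) + (2*(-1)**2)*838 = -1*(-12)*3/(44 - 48) + (2*1)*838 = -1*(-12)*3/(-4) + 2*838 = -1*(-12)*(-1/4)*3 + 1676 = -9 + 1676 = 1667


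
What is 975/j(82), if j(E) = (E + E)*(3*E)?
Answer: 325/13448 ≈ 0.024167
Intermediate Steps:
j(E) = 6*E² (j(E) = (2*E)*(3*E) = 6*E²)
975/j(82) = 975/((6*82²)) = 975/((6*6724)) = 975/40344 = 975*(1/40344) = 325/13448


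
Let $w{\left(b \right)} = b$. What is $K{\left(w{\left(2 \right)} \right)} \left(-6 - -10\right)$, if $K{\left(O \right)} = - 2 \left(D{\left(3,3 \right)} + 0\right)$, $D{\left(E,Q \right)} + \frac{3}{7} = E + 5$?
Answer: $- \frac{424}{7} \approx -60.571$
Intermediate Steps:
$D{\left(E,Q \right)} = \frac{32}{7} + E$ ($D{\left(E,Q \right)} = - \frac{3}{7} + \left(E + 5\right) = - \frac{3}{7} + \left(5 + E\right) = \frac{32}{7} + E$)
$K{\left(O \right)} = - \frac{106}{7}$ ($K{\left(O \right)} = - 2 \left(\left(\frac{32}{7} + 3\right) + 0\right) = - 2 \left(\frac{53}{7} + 0\right) = \left(-2\right) \frac{53}{7} = - \frac{106}{7}$)
$K{\left(w{\left(2 \right)} \right)} \left(-6 - -10\right) = - \frac{106 \left(-6 - -10\right)}{7} = - \frac{106 \left(-6 + 10\right)}{7} = \left(- \frac{106}{7}\right) 4 = - \frac{424}{7}$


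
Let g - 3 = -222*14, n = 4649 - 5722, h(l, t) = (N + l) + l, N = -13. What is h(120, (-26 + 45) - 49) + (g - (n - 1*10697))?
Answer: 8892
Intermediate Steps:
h(l, t) = -13 + 2*l (h(l, t) = (-13 + l) + l = -13 + 2*l)
n = -1073
g = -3105 (g = 3 - 222*14 = 3 - 3108 = -3105)
h(120, (-26 + 45) - 49) + (g - (n - 1*10697)) = (-13 + 2*120) + (-3105 - (-1073 - 1*10697)) = (-13 + 240) + (-3105 - (-1073 - 10697)) = 227 + (-3105 - 1*(-11770)) = 227 + (-3105 + 11770) = 227 + 8665 = 8892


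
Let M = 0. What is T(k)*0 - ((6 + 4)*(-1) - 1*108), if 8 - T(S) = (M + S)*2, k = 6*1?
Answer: 118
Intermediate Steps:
k = 6
T(S) = 8 - 2*S (T(S) = 8 - (0 + S)*2 = 8 - S*2 = 8 - 2*S)
T(k)*0 - ((6 + 4)*(-1) - 1*108) = (8 - 2*6)*0 - ((6 + 4)*(-1) - 1*108) = (8 - 12)*0 - (10*(-1) - 108) = -4*0 - (-10 - 108) = 0 - 1*(-118) = 0 + 118 = 118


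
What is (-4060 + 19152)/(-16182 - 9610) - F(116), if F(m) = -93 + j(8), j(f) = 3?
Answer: 576547/6448 ≈ 89.415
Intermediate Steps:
F(m) = -90 (F(m) = -93 + 3 = -90)
(-4060 + 19152)/(-16182 - 9610) - F(116) = (-4060 + 19152)/(-16182 - 9610) - 1*(-90) = 15092/(-25792) + 90 = 15092*(-1/25792) + 90 = -3773/6448 + 90 = 576547/6448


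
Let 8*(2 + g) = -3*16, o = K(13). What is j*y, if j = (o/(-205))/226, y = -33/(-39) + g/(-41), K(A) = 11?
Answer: -1221/4938778 ≈ -0.00024723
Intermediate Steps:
o = 11
g = -8 (g = -2 + (-3*16)/8 = -2 + (⅛)*(-48) = -2 - 6 = -8)
y = 555/533 (y = -33/(-39) - 8/(-41) = -33*(-1/39) - 8*(-1/41) = 11/13 + 8/41 = 555/533 ≈ 1.0413)
j = -11/46330 (j = (11/(-205))/226 = (11*(-1/205))*(1/226) = -11/205*1/226 = -11/46330 ≈ -0.00023743)
j*y = -11/46330*555/533 = -1221/4938778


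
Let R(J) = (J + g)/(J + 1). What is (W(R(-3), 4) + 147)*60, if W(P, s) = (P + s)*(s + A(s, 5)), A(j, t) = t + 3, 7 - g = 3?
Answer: 11340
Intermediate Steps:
g = 4 (g = 7 - 1*3 = 7 - 3 = 4)
R(J) = (4 + J)/(1 + J) (R(J) = (J + 4)/(J + 1) = (4 + J)/(1 + J))
A(j, t) = 3 + t
W(P, s) = (8 + s)*(P + s) (W(P, s) = (P + s)*(s + (3 + 5)) = (P + s)*(s + 8) = (P + s)*(8 + s) = (8 + s)*(P + s))
(W(R(-3), 4) + 147)*60 = ((4**2 + 8*((4 - 3)/(1 - 3)) + 8*4 + ((4 - 3)/(1 - 3))*4) + 147)*60 = ((16 + 8*(1/(-2)) + 32 + (1/(-2))*4) + 147)*60 = ((16 + 8*(-1/2*1) + 32 - 1/2*1*4) + 147)*60 = ((16 + 8*(-1/2) + 32 - 1/2*4) + 147)*60 = ((16 - 4 + 32 - 2) + 147)*60 = (42 + 147)*60 = 189*60 = 11340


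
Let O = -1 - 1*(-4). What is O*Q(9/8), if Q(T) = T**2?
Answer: 243/64 ≈ 3.7969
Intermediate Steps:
O = 3 (O = -1 + 4 = 3)
O*Q(9/8) = 3*(9/8)**2 = 3*(81/64) = 243/64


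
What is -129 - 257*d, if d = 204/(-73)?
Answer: 43011/73 ≈ 589.19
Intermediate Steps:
d = -204/73 (d = 204*(-1/73) = -204/73 ≈ -2.7945)
-129 - 257*d = -129 - 257*(-204/73) = -129 + 52428/73 = 43011/73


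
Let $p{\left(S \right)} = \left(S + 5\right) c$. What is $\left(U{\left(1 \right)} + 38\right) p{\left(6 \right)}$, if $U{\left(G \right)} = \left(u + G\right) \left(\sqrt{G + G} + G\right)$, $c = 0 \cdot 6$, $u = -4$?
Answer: $0$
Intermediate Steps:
$c = 0$
$p{\left(S \right)} = 0$ ($p{\left(S \right)} = \left(S + 5\right) 0 = \left(5 + S\right) 0 = 0$)
$U{\left(G \right)} = \left(-4 + G\right) \left(G + \sqrt{2} \sqrt{G}\right)$ ($U{\left(G \right)} = \left(-4 + G\right) \left(\sqrt{G + G} + G\right) = \left(-4 + G\right) \left(\sqrt{2 G} + G\right) = \left(-4 + G\right) \left(\sqrt{2} \sqrt{G} + G\right) = \left(-4 + G\right) \left(G + \sqrt{2} \sqrt{G}\right)$)
$\left(U{\left(1 \right)} + 38\right) p{\left(6 \right)} = \left(\left(1^{2} - 4 + \sqrt{2} \cdot 1^{\frac{3}{2}} - 4 \sqrt{2} \sqrt{1}\right) + 38\right) 0 = \left(\left(1 - 4 + \sqrt{2} \cdot 1 - 4 \sqrt{2} \cdot 1\right) + 38\right) 0 = \left(\left(1 - 4 + \sqrt{2} - 4 \sqrt{2}\right) + 38\right) 0 = \left(\left(-3 - 3 \sqrt{2}\right) + 38\right) 0 = \left(35 - 3 \sqrt{2}\right) 0 = 0$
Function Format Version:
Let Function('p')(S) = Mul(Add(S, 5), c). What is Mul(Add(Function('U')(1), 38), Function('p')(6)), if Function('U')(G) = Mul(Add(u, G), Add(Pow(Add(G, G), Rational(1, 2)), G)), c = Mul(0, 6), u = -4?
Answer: 0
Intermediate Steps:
c = 0
Function('p')(S) = 0 (Function('p')(S) = Mul(Add(S, 5), 0) = Mul(Add(5, S), 0) = 0)
Function('U')(G) = Mul(Add(-4, G), Add(G, Mul(Pow(2, Rational(1, 2)), Pow(G, Rational(1, 2))))) (Function('U')(G) = Mul(Add(-4, G), Add(Pow(Add(G, G), Rational(1, 2)), G)) = Mul(Add(-4, G), Add(Pow(Mul(2, G), Rational(1, 2)), G)) = Mul(Add(-4, G), Add(Mul(Pow(2, Rational(1, 2)), Pow(G, Rational(1, 2))), G)) = Mul(Add(-4, G), Add(G, Mul(Pow(2, Rational(1, 2)), Pow(G, Rational(1, 2))))))
Mul(Add(Function('U')(1), 38), Function('p')(6)) = Mul(Add(Add(Pow(1, 2), Mul(-4, 1), Mul(Pow(2, Rational(1, 2)), Pow(1, Rational(3, 2))), Mul(-4, Pow(2, Rational(1, 2)), Pow(1, Rational(1, 2)))), 38), 0) = Mul(Add(Add(1, -4, Mul(Pow(2, Rational(1, 2)), 1), Mul(-4, Pow(2, Rational(1, 2)), 1)), 38), 0) = Mul(Add(Add(1, -4, Pow(2, Rational(1, 2)), Mul(-4, Pow(2, Rational(1, 2)))), 38), 0) = Mul(Add(Add(-3, Mul(-3, Pow(2, Rational(1, 2)))), 38), 0) = Mul(Add(35, Mul(-3, Pow(2, Rational(1, 2)))), 0) = 0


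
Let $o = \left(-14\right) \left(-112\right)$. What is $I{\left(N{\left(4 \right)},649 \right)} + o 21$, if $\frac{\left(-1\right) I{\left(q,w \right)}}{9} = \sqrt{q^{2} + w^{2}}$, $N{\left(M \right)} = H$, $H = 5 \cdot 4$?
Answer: $32928 - 9 \sqrt{421601} \approx 27084.0$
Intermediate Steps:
$o = 1568$
$H = 20$
$N{\left(M \right)} = 20$
$I{\left(q,w \right)} = - 9 \sqrt{q^{2} + w^{2}}$
$I{\left(N{\left(4 \right)},649 \right)} + o 21 = - 9 \sqrt{20^{2} + 649^{2}} + 1568 \cdot 21 = - 9 \sqrt{400 + 421201} + 32928 = - 9 \sqrt{421601} + 32928 = 32928 - 9 \sqrt{421601}$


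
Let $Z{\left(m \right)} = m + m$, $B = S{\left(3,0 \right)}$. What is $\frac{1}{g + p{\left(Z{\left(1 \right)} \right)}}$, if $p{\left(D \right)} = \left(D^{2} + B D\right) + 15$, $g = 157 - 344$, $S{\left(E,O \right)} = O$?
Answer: $- \frac{1}{168} \approx -0.0059524$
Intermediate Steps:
$B = 0$
$Z{\left(m \right)} = 2 m$
$g = -187$
$p{\left(D \right)} = 15 + D^{2}$ ($p{\left(D \right)} = \left(D^{2} + 0 D\right) + 15 = \left(D^{2} + 0\right) + 15 = D^{2} + 15 = 15 + D^{2}$)
$\frac{1}{g + p{\left(Z{\left(1 \right)} \right)}} = \frac{1}{-187 + \left(15 + \left(2 \cdot 1\right)^{2}\right)} = \frac{1}{-187 + \left(15 + 2^{2}\right)} = \frac{1}{-187 + \left(15 + 4\right)} = \frac{1}{-187 + 19} = \frac{1}{-168} = - \frac{1}{168}$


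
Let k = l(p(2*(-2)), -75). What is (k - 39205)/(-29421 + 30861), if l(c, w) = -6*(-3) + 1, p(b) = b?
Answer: -2177/80 ≈ -27.212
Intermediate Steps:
l(c, w) = 19 (l(c, w) = 18 + 1 = 19)
k = 19
(k - 39205)/(-29421 + 30861) = (19 - 39205)/(-29421 + 30861) = -39186/1440 = -39186*1/1440 = -2177/80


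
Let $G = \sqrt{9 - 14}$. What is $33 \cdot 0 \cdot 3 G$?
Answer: $0$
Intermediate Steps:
$G = i \sqrt{5}$ ($G = \sqrt{-5} = i \sqrt{5} \approx 2.2361 i$)
$33 \cdot 0 \cdot 3 G = 33 \cdot 0 \cdot 3 i \sqrt{5} = 33 \cdot 0 i \sqrt{5} = 0 i \sqrt{5} = 0$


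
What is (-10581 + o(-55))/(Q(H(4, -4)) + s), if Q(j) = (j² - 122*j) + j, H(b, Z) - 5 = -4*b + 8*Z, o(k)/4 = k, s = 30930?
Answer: -1543/5426 ≈ -0.28437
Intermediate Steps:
o(k) = 4*k
H(b, Z) = 5 - 4*b + 8*Z (H(b, Z) = 5 + (-4*b + 8*Z) = 5 - 4*b + 8*Z)
Q(j) = j² - 121*j
(-10581 + o(-55))/(Q(H(4, -4)) + s) = (-10581 + 4*(-55))/((5 - 4*4 + 8*(-4))*(-121 + (5 - 4*4 + 8*(-4))) + 30930) = (-10581 - 220)/((5 - 16 - 32)*(-121 + (5 - 16 - 32)) + 30930) = -10801/(-43*(-121 - 43) + 30930) = -10801/(-43*(-164) + 30930) = -10801/(7052 + 30930) = -10801/37982 = -10801*1/37982 = -1543/5426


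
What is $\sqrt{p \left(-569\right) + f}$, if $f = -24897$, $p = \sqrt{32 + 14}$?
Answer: $\sqrt{-24897 - 569 \sqrt{46}} \approx 169.58 i$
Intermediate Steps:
$p = \sqrt{46} \approx 6.7823$
$\sqrt{p \left(-569\right) + f} = \sqrt{\sqrt{46} \left(-569\right) - 24897} = \sqrt{- 569 \sqrt{46} - 24897} = \sqrt{-24897 - 569 \sqrt{46}}$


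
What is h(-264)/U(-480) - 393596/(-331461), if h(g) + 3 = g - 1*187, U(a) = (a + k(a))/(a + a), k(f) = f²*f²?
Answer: 43528869404992/36656934580539 ≈ 1.1875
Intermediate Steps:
k(f) = f⁴
U(a) = (a + a⁴)/(2*a) (U(a) = (a + a⁴)/(a + a) = (a + a⁴)/((2*a)) = (a + a⁴)*(1/(2*a)) = (a + a⁴)/(2*a))
h(g) = -190 + g (h(g) = -3 + (g - 1*187) = -3 + (g - 187) = -3 + (-187 + g) = -190 + g)
h(-264)/U(-480) - 393596/(-331461) = (-190 - 264)/(½ + (½)*(-480)³) - 393596/(-331461) = -454/(½ + (½)*(-110592000)) - 393596*(-1/331461) = -454/(½ - 55296000) + 393596/331461 = -454/(-110591999/2) + 393596/331461 = -454*(-2/110591999) + 393596/331461 = 908/110591999 + 393596/331461 = 43528869404992/36656934580539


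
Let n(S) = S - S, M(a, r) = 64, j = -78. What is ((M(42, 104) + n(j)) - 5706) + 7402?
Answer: 1760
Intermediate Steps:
n(S) = 0
((M(42, 104) + n(j)) - 5706) + 7402 = ((64 + 0) - 5706) + 7402 = (64 - 5706) + 7402 = -5642 + 7402 = 1760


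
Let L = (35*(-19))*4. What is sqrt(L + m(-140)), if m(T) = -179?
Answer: I*sqrt(2839) ≈ 53.282*I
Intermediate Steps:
L = -2660 (L = -665*4 = -2660)
sqrt(L + m(-140)) = sqrt(-2660 - 179) = sqrt(-2839) = I*sqrt(2839)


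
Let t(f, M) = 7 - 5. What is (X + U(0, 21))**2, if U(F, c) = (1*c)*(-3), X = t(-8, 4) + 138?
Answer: 5929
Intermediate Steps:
t(f, M) = 2
X = 140 (X = 2 + 138 = 140)
U(F, c) = -3*c (U(F, c) = c*(-3) = -3*c)
(X + U(0, 21))**2 = (140 - 3*21)**2 = (140 - 63)**2 = 77**2 = 5929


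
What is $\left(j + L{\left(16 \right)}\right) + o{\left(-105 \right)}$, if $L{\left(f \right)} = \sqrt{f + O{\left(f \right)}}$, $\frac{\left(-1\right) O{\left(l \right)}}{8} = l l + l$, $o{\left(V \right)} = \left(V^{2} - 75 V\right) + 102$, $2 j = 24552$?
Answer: $31278 + 12 i \sqrt{15} \approx 31278.0 + 46.476 i$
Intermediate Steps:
$j = 12276$ ($j = \frac{1}{2} \cdot 24552 = 12276$)
$o{\left(V \right)} = 102 + V^{2} - 75 V$
$O{\left(l \right)} = - 8 l - 8 l^{2}$ ($O{\left(l \right)} = - 8 \left(l l + l\right) = - 8 \left(l^{2} + l\right) = - 8 \left(l + l^{2}\right) = - 8 l - 8 l^{2}$)
$L{\left(f \right)} = \sqrt{f - 8 f \left(1 + f\right)}$
$\left(j + L{\left(16 \right)}\right) + o{\left(-105 \right)} = \left(12276 + \sqrt{16 \left(-7 - 128\right)}\right) + \left(102 + \left(-105\right)^{2} - -7875\right) = \left(12276 + \sqrt{16 \left(-7 - 128\right)}\right) + \left(102 + 11025 + 7875\right) = \left(12276 + \sqrt{16 \left(-135\right)}\right) + 19002 = \left(12276 + \sqrt{-2160}\right) + 19002 = \left(12276 + 12 i \sqrt{15}\right) + 19002 = 31278 + 12 i \sqrt{15}$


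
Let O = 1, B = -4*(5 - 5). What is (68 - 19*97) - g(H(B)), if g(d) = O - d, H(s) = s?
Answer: -1776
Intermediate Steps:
B = 0 (B = -4*0 = 0)
g(d) = 1 - d
(68 - 19*97) - g(H(B)) = (68 - 19*97) - (1 - 1*0) = (68 - 1843) - (1 + 0) = -1775 - 1*1 = -1775 - 1 = -1776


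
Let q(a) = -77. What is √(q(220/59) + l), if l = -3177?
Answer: I*√3254 ≈ 57.044*I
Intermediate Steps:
√(q(220/59) + l) = √(-77 - 3177) = √(-3254) = I*√3254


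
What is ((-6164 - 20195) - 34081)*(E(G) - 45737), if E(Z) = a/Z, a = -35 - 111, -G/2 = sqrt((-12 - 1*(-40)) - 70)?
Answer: 2764344280 + 2206060*I*sqrt(42)/21 ≈ 2.7643e+9 + 6.8081e+5*I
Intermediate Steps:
G = -2*I*sqrt(42) (G = -2*sqrt((-12 - 1*(-40)) - 70) = -2*sqrt((-12 + 40) - 70) = -2*sqrt(28 - 70) = -2*I*sqrt(42) ≈ -12.961*I)
a = -146
E(Z) = -146/Z
((-6164 - 20195) - 34081)*(E(G) - 45737) = ((-6164 - 20195) - 34081)*(-146*I*sqrt(42)/84 - 45737) = (-26359 - 34081)*(-73*I*sqrt(42)/42 - 45737) = -60440*(-73*I*sqrt(42)/42 - 45737) = -60440*(-45737 - 73*I*sqrt(42)/42) = 2764344280 + 2206060*I*sqrt(42)/21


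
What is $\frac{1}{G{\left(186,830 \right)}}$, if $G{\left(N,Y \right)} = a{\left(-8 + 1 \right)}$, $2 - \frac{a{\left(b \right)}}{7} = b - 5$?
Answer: $\frac{1}{98} \approx 0.010204$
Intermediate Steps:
$a{\left(b \right)} = 49 - 7 b$ ($a{\left(b \right)} = 14 - 7 \left(b - 5\right) = 14 - 7 \left(-5 + b\right) = 14 - \left(-35 + 7 b\right) = 49 - 7 b$)
$G{\left(N,Y \right)} = 98$ ($G{\left(N,Y \right)} = 49 - 7 \left(-8 + 1\right) = 49 - -49 = 49 + 49 = 98$)
$\frac{1}{G{\left(186,830 \right)}} = \frac{1}{98}$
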